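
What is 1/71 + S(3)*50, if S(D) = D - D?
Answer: 1/71 ≈ 0.014085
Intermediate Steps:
S(D) = 0
1/71 + S(3)*50 = 1/71 + 0*50 = 1/71 + 0 = 1/71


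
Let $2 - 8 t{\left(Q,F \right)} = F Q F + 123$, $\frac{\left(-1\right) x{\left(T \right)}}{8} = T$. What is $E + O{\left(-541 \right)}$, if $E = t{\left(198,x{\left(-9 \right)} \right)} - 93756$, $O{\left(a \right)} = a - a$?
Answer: $- \frac{1776601}{8} \approx -2.2208 \cdot 10^{5}$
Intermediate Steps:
$x{\left(T \right)} = - 8 T$
$t{\left(Q,F \right)} = - \frac{121}{8} - \frac{Q F^{2}}{8}$ ($t{\left(Q,F \right)} = \frac{1}{4} - \frac{F Q F + 123}{8} = \frac{1}{4} - \frac{Q F^{2} + 123}{8} = \frac{1}{4} - \frac{123 + Q F^{2}}{8} = \frac{1}{4} - \left(\frac{123}{8} + \frac{Q F^{2}}{8}\right) = - \frac{121}{8} - \frac{Q F^{2}}{8}$)
$O{\left(a \right)} = 0$
$E = - \frac{1776601}{8}$ ($E = \left(- \frac{121}{8} - \frac{99 \left(\left(-8\right) \left(-9\right)\right)^{2}}{4}\right) - 93756 = \left(- \frac{121}{8} - \frac{99 \cdot 72^{2}}{4}\right) - 93756 = \left(- \frac{121}{8} - \frac{99}{4} \cdot 5184\right) - 93756 = \left(- \frac{121}{8} - 128304\right) - 93756 = - \frac{1026553}{8} - 93756 = - \frac{1776601}{8} \approx -2.2208 \cdot 10^{5}$)
$E + O{\left(-541 \right)} = - \frac{1776601}{8} + 0 = - \frac{1776601}{8}$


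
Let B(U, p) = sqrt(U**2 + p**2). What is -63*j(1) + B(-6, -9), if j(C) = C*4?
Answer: -252 + 3*sqrt(13) ≈ -241.18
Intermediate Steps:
j(C) = 4*C
-63*j(1) + B(-6, -9) = -252 + sqrt((-6)**2 + (-9)**2) = -63*4 + sqrt(36 + 81) = -252 + sqrt(117) = -252 + 3*sqrt(13)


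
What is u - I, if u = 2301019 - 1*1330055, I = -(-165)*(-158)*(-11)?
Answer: 684194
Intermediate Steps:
I = 286770 (I = -165*158*(-11) = -26070*(-11) = 286770)
u = 970964 (u = 2301019 - 1330055 = 970964)
u - I = 970964 - 1*286770 = 970964 - 286770 = 684194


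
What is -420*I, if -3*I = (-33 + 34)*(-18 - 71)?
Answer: -12460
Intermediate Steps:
I = 89/3 (I = -(-33 + 34)*(-18 - 71)/3 = -(-89)/3 = -⅓*(-89) = 89/3 ≈ 29.667)
-420*I = -420*89/3 = -12460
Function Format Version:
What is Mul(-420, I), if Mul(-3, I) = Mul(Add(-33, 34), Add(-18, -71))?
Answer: -12460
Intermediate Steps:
I = Rational(89, 3) (I = Mul(Rational(-1, 3), Mul(Add(-33, 34), Add(-18, -71))) = Mul(Rational(-1, 3), Mul(1, -89)) = Mul(Rational(-1, 3), -89) = Rational(89, 3) ≈ 29.667)
Mul(-420, I) = Mul(-420, Rational(89, 3)) = -12460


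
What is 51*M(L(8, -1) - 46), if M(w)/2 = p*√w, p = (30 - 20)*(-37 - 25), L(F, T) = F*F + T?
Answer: -63240*√17 ≈ -2.6075e+5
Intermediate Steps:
L(F, T) = T + F² (L(F, T) = F² + T = T + F²)
p = -620 (p = 10*(-62) = -620)
M(w) = -1240*√w (M(w) = 2*(-620*√w) = -1240*√w)
51*M(L(8, -1) - 46) = 51*(-1240*√((-1 + 8²) - 46)) = 51*(-1240*√((-1 + 64) - 46)) = 51*(-1240*√(63 - 46)) = 51*(-1240*√17) = -63240*√17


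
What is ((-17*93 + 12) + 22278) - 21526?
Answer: -817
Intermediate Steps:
((-17*93 + 12) + 22278) - 21526 = ((-1581 + 12) + 22278) - 21526 = (-1569 + 22278) - 21526 = 20709 - 21526 = -817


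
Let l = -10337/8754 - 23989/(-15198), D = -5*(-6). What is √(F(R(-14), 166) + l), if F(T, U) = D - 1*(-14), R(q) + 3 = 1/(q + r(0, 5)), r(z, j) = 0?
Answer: √245816158629/74409 ≈ 6.6632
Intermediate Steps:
D = 30
R(q) = -3 + 1/q (R(q) = -3 + 1/(q + 0) = -3 + 1/q)
F(T, U) = 44 (F(T, U) = 30 - 1*(-14) = 30 + 14 = 44)
l = 29585/74409 (l = -10337*1/8754 - 23989*(-1/15198) = -10337/8754 + 161/102 = 29585/74409 ≈ 0.39760)
√(F(R(-14), 166) + l) = √(44 + 29585/74409) = √(3303581/74409) = √245816158629/74409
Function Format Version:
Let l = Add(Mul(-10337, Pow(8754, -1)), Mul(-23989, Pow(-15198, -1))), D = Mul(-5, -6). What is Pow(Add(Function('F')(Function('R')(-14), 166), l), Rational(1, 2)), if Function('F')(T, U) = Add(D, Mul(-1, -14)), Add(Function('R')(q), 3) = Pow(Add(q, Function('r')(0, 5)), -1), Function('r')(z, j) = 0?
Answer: Mul(Rational(1, 74409), Pow(245816158629, Rational(1, 2))) ≈ 6.6632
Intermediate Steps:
D = 30
Function('R')(q) = Add(-3, Pow(q, -1)) (Function('R')(q) = Add(-3, Pow(Add(q, 0), -1)) = Add(-3, Pow(q, -1)))
Function('F')(T, U) = 44 (Function('F')(T, U) = Add(30, Mul(-1, -14)) = Add(30, 14) = 44)
l = Rational(29585, 74409) (l = Add(Mul(-10337, Rational(1, 8754)), Mul(-23989, Rational(-1, 15198))) = Add(Rational(-10337, 8754), Rational(161, 102)) = Rational(29585, 74409) ≈ 0.39760)
Pow(Add(Function('F')(Function('R')(-14), 166), l), Rational(1, 2)) = Pow(Add(44, Rational(29585, 74409)), Rational(1, 2)) = Pow(Rational(3303581, 74409), Rational(1, 2)) = Mul(Rational(1, 74409), Pow(245816158629, Rational(1, 2)))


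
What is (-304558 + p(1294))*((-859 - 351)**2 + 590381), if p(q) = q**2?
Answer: 2814388323318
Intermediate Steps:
(-304558 + p(1294))*((-859 - 351)**2 + 590381) = (-304558 + 1294**2)*((-859 - 351)**2 + 590381) = (-304558 + 1674436)*((-1210)**2 + 590381) = 1369878*(1464100 + 590381) = 1369878*2054481 = 2814388323318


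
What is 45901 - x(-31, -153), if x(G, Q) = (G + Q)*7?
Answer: 47189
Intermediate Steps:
x(G, Q) = 7*G + 7*Q
45901 - x(-31, -153) = 45901 - (7*(-31) + 7*(-153)) = 45901 - (-217 - 1071) = 45901 - 1*(-1288) = 45901 + 1288 = 47189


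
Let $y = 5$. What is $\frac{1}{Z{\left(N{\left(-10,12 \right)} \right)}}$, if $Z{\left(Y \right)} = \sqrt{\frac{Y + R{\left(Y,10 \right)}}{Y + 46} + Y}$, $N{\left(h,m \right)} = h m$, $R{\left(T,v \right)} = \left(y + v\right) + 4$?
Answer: $- \frac{i \sqrt{649646}}{8779} \approx - 0.091811 i$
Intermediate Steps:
$R{\left(T,v \right)} = 9 + v$ ($R{\left(T,v \right)} = \left(5 + v\right) + 4 = 9 + v$)
$Z{\left(Y \right)} = \sqrt{Y + \frac{19 + Y}{46 + Y}}$ ($Z{\left(Y \right)} = \sqrt{\frac{Y + \left(9 + 10\right)}{Y + 46} + Y} = \sqrt{\frac{Y + 19}{46 + Y} + Y} = \sqrt{\frac{19 + Y}{46 + Y} + Y} = \sqrt{Y + \frac{19 + Y}{46 + Y}}$)
$\frac{1}{Z{\left(N{\left(-10,12 \right)} \right)}} = \frac{1}{\sqrt{\frac{19 - 120 + \left(-10\right) 12 \left(46 - 120\right)}{46 - 120}}} = \frac{1}{\sqrt{\frac{19 - 120 - 120 \left(46 - 120\right)}{46 - 120}}} = \frac{1}{\sqrt{\frac{19 - 120 - -8880}{-74}}} = \frac{1}{\sqrt{- \frac{19 - 120 + 8880}{74}}} = \frac{1}{\sqrt{\left(- \frac{1}{74}\right) 8779}} = \frac{1}{\sqrt{- \frac{8779}{74}}} = \frac{1}{\frac{1}{74} i \sqrt{649646}} = - \frac{i \sqrt{649646}}{8779}$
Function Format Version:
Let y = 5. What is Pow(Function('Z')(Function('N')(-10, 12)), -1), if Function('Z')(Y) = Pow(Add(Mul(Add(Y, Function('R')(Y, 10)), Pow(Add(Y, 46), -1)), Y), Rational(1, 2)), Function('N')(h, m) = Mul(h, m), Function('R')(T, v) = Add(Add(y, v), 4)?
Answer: Mul(Rational(-1, 8779), I, Pow(649646, Rational(1, 2))) ≈ Mul(-0.091811, I)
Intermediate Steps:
Function('R')(T, v) = Add(9, v) (Function('R')(T, v) = Add(Add(5, v), 4) = Add(9, v))
Function('Z')(Y) = Pow(Add(Y, Mul(Pow(Add(46, Y), -1), Add(19, Y))), Rational(1, 2)) (Function('Z')(Y) = Pow(Add(Mul(Add(Y, Add(9, 10)), Pow(Add(Y, 46), -1)), Y), Rational(1, 2)) = Pow(Add(Mul(Add(Y, 19), Pow(Add(46, Y), -1)), Y), Rational(1, 2)) = Pow(Add(Mul(Add(19, Y), Pow(Add(46, Y), -1)), Y), Rational(1, 2)) = Pow(Add(Mul(Pow(Add(46, Y), -1), Add(19, Y)), Y), Rational(1, 2)) = Pow(Add(Y, Mul(Pow(Add(46, Y), -1), Add(19, Y))), Rational(1, 2)))
Pow(Function('Z')(Function('N')(-10, 12)), -1) = Pow(Pow(Mul(Pow(Add(46, Mul(-10, 12)), -1), Add(19, Mul(-10, 12), Mul(Mul(-10, 12), Add(46, Mul(-10, 12))))), Rational(1, 2)), -1) = Pow(Pow(Mul(Pow(Add(46, -120), -1), Add(19, -120, Mul(-120, Add(46, -120)))), Rational(1, 2)), -1) = Pow(Pow(Mul(Pow(-74, -1), Add(19, -120, Mul(-120, -74))), Rational(1, 2)), -1) = Pow(Pow(Mul(Rational(-1, 74), Add(19, -120, 8880)), Rational(1, 2)), -1) = Pow(Pow(Mul(Rational(-1, 74), 8779), Rational(1, 2)), -1) = Pow(Pow(Rational(-8779, 74), Rational(1, 2)), -1) = Pow(Mul(Rational(1, 74), I, Pow(649646, Rational(1, 2))), -1) = Mul(Rational(-1, 8779), I, Pow(649646, Rational(1, 2)))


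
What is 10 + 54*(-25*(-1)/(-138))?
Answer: 5/23 ≈ 0.21739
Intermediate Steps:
10 + 54*(-25*(-1)/(-138)) = 10 + 54*(25*(-1/138)) = 10 + 54*(-25/138) = 10 - 225/23 = 5/23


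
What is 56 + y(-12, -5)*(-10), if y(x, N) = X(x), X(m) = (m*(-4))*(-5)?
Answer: 2456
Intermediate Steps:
X(m) = 20*m (X(m) = -4*m*(-5) = 20*m)
y(x, N) = 20*x
56 + y(-12, -5)*(-10) = 56 + (20*(-12))*(-10) = 56 - 240*(-10) = 56 + 2400 = 2456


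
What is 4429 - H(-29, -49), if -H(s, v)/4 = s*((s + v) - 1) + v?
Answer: 13397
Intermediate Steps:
H(s, v) = -4*v - 4*s*(-1 + s + v) (H(s, v) = -4*(s*((s + v) - 1) + v) = -4*(s*(-1 + s + v) + v) = -4*(v + s*(-1 + s + v)) = -4*v - 4*s*(-1 + s + v))
4429 - H(-29, -49) = 4429 - (-4*(-49) - 4*(-29)² + 4*(-29) - 4*(-29)*(-49)) = 4429 - (196 - 4*841 - 116 - 5684) = 4429 - (196 - 3364 - 116 - 5684) = 4429 - 1*(-8968) = 4429 + 8968 = 13397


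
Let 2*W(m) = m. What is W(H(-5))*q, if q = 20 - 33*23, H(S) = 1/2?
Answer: -739/4 ≈ -184.75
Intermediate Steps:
H(S) = ½
W(m) = m/2
q = -739 (q = 20 - 759 = -739)
W(H(-5))*q = ((½)*(½))*(-739) = (¼)*(-739) = -739/4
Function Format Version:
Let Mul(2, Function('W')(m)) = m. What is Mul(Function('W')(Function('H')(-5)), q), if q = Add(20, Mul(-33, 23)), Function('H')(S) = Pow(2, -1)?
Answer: Rational(-739, 4) ≈ -184.75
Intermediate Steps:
Function('H')(S) = Rational(1, 2)
Function('W')(m) = Mul(Rational(1, 2), m)
q = -739 (q = Add(20, -759) = -739)
Mul(Function('W')(Function('H')(-5)), q) = Mul(Mul(Rational(1, 2), Rational(1, 2)), -739) = Mul(Rational(1, 4), -739) = Rational(-739, 4)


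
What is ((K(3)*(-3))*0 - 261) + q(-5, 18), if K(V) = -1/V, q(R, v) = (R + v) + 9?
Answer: -239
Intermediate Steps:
q(R, v) = 9 + R + v
((K(3)*(-3))*0 - 261) + q(-5, 18) = ((-1/3*(-3))*0 - 261) + (9 - 5 + 18) = ((-1*1/3*(-3))*0 - 261) + 22 = (-1/3*(-3)*0 - 261) + 22 = (1*0 - 261) + 22 = (0 - 261) + 22 = -261 + 22 = -239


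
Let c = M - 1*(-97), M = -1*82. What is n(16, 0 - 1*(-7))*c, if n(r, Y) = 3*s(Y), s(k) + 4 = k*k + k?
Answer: 2340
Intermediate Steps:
M = -82
s(k) = -4 + k + k² (s(k) = -4 + (k*k + k) = -4 + (k² + k) = -4 + (k + k²) = -4 + k + k²)
n(r, Y) = -12 + 3*Y + 3*Y² (n(r, Y) = 3*(-4 + Y + Y²) = -12 + 3*Y + 3*Y²)
c = 15 (c = -82 - 1*(-97) = -82 + 97 = 15)
n(16, 0 - 1*(-7))*c = (-12 + 3*(0 - 1*(-7)) + 3*(0 - 1*(-7))²)*15 = (-12 + 3*(0 + 7) + 3*(0 + 7)²)*15 = (-12 + 3*7 + 3*7²)*15 = (-12 + 21 + 3*49)*15 = (-12 + 21 + 147)*15 = 156*15 = 2340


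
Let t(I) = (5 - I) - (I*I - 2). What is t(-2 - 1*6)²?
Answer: 2401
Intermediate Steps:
t(I) = 7 - I - I² (t(I) = (5 - I) - (I² - 2) = (5 - I) - (-2 + I²) = (5 - I) + (2 - I²) = 7 - I - I²)
t(-2 - 1*6)² = (7 - (-2 - 1*6) - (-2 - 1*6)²)² = (7 - (-2 - 6) - (-2 - 6)²)² = (7 - 1*(-8) - 1*(-8)²)² = (7 + 8 - 1*64)² = (7 + 8 - 64)² = (-49)² = 2401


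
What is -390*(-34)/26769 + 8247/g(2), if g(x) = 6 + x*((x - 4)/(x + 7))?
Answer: 662512829/446150 ≈ 1485.0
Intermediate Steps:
g(x) = 6 + x*(-4 + x)/(7 + x) (g(x) = 6 + x*((-4 + x)/(7 + x)) = 6 + x*(-4 + x)/(7 + x))
-390*(-34)/26769 + 8247/g(2) = -390*(-34)/26769 + 8247/(((42 + 2**2 + 2*2)/(7 + 2))) = 13260*(1/26769) + 8247/(((42 + 4 + 4)/9)) = 4420/8923 + 8247/(((1/9)*50)) = 4420/8923 + 8247/(50/9) = 4420/8923 + 8247*(9/50) = 4420/8923 + 74223/50 = 662512829/446150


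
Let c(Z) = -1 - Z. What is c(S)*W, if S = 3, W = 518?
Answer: -2072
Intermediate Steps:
c(S)*W = (-1 - 1*3)*518 = (-1 - 3)*518 = -4*518 = -2072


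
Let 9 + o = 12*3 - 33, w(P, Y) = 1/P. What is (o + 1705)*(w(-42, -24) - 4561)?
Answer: -325465537/42 ≈ -7.7492e+6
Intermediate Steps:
o = -6 (o = -9 + (12*3 - 33) = -9 + (36 - 33) = -9 + 3 = -6)
(o + 1705)*(w(-42, -24) - 4561) = (-6 + 1705)*(1/(-42) - 4561) = 1699*(-1/42 - 4561) = 1699*(-191563/42) = -325465537/42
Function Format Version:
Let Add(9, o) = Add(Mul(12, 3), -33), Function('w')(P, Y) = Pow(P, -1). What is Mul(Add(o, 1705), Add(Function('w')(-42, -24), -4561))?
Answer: Rational(-325465537, 42) ≈ -7.7492e+6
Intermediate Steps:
o = -6 (o = Add(-9, Add(Mul(12, 3), -33)) = Add(-9, Add(36, -33)) = Add(-9, 3) = -6)
Mul(Add(o, 1705), Add(Function('w')(-42, -24), -4561)) = Mul(Add(-6, 1705), Add(Pow(-42, -1), -4561)) = Mul(1699, Add(Rational(-1, 42), -4561)) = Mul(1699, Rational(-191563, 42)) = Rational(-325465537, 42)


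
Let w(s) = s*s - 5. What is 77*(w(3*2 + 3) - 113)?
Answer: -2849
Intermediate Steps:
w(s) = -5 + s**2 (w(s) = s**2 - 5 = -5 + s**2)
77*(w(3*2 + 3) - 113) = 77*((-5 + (3*2 + 3)**2) - 113) = 77*((-5 + (6 + 3)**2) - 113) = 77*((-5 + 9**2) - 113) = 77*((-5 + 81) - 113) = 77*(76 - 113) = 77*(-37) = -2849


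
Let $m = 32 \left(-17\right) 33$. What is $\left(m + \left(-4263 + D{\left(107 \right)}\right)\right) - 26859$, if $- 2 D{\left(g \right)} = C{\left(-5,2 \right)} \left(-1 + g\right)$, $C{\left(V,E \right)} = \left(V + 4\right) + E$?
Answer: $-49127$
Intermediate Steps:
$m = -17952$ ($m = \left(-544\right) 33 = -17952$)
$C{\left(V,E \right)} = 4 + E + V$ ($C{\left(V,E \right)} = \left(4 + V\right) + E = 4 + E + V$)
$D{\left(g \right)} = \frac{1}{2} - \frac{g}{2}$ ($D{\left(g \right)} = - \frac{\left(4 + 2 - 5\right) \left(-1 + g\right)}{2} = - \frac{1 \left(-1 + g\right)}{2} = - \frac{-1 + g}{2} = \frac{1}{2} - \frac{g}{2}$)
$\left(m + \left(-4263 + D{\left(107 \right)}\right)\right) - 26859 = \left(-17952 + \left(-4263 + \left(\frac{1}{2} - \frac{107}{2}\right)\right)\right) - 26859 = \left(-17952 - 4316\right) - 26859 = -22268 - 26859 = -49127$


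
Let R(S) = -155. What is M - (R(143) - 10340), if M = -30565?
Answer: -20070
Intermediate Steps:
M - (R(143) - 10340) = -30565 - (-155 - 10340) = -30565 - 1*(-10495) = -30565 + 10495 = -20070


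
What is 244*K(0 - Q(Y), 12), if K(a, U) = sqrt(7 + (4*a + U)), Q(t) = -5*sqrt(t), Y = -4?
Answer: 244*sqrt(19 + 40*I) ≈ 1372.5 + 867.54*I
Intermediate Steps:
K(a, U) = sqrt(7 + U + 4*a) (K(a, U) = sqrt(7 + (U + 4*a)) = sqrt(7 + U + 4*a))
244*K(0 - Q(Y), 12) = 244*sqrt(7 + 12 + 4*(0 - (-5)*sqrt(-4))) = 244*sqrt(7 + 12 + 4*(0 - (-5)*2*I)) = 244*sqrt(7 + 12 + 4*(0 - (-10)*I)) = 244*sqrt(7 + 12 + 4*(0 + 10*I)) = 244*sqrt(7 + 12 + 4*(10*I)) = 244*sqrt(7 + 12 + 40*I) = 244*sqrt(19 + 40*I)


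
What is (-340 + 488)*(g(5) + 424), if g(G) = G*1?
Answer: 63492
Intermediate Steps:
g(G) = G
(-340 + 488)*(g(5) + 424) = (-340 + 488)*(5 + 424) = 148*429 = 63492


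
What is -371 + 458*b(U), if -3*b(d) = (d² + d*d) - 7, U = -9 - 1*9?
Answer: -294691/3 ≈ -98230.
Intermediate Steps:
U = -18 (U = -9 - 9 = -18)
b(d) = 7/3 - 2*d²/3 (b(d) = -((d² + d*d) - 7)/3 = -((d² + d²) - 7)/3 = -(2*d² - 7)/3 = -(-7 + 2*d²)/3 = 7/3 - 2*d²/3)
-371 + 458*b(U) = -371 + 458*(7/3 - ⅔*(-18)²) = -371 + 458*(7/3 - ⅔*324) = -371 + 458*(7/3 - 216) = -371 + 458*(-641/3) = -371 - 293578/3 = -294691/3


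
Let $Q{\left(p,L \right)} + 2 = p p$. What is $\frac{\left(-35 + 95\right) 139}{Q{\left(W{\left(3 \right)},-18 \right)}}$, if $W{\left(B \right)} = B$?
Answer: $\frac{8340}{7} \approx 1191.4$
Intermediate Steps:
$Q{\left(p,L \right)} = -2 + p^{2}$ ($Q{\left(p,L \right)} = -2 + p p = -2 + p^{2}$)
$\frac{\left(-35 + 95\right) 139}{Q{\left(W{\left(3 \right)},-18 \right)}} = \frac{\left(-35 + 95\right) 139}{-2 + 3^{2}} = \frac{60 \cdot 139}{-2 + 9} = \frac{8340}{7}$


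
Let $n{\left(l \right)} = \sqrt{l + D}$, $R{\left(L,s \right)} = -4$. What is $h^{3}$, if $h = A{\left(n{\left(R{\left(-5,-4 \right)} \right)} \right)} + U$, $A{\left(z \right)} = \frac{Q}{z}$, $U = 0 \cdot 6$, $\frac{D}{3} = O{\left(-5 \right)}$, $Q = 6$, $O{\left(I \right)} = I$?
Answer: $\frac{216 i \sqrt{19}}{361} \approx 2.6081 i$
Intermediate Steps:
$D = -15$ ($D = 3 \left(-5\right) = -15$)
$n{\left(l \right)} = \sqrt{-15 + l}$ ($n{\left(l \right)} = \sqrt{l - 15} = \sqrt{-15 + l}$)
$U = 0$
$A{\left(z \right)} = \frac{6}{z}$
$h = - \frac{6 i \sqrt{19}}{19}$ ($h = \frac{6}{\sqrt{-15 - 4}} + 0 = \frac{6}{\sqrt{-19}} + 0 = \frac{6}{i \sqrt{19}} + 0 = 6 \left(- \frac{i \sqrt{19}}{19}\right) + 0 = - \frac{6 i \sqrt{19}}{19} + 0 = - \frac{6 i \sqrt{19}}{19} \approx - 1.3765 i$)
$h^{3} = \left(- \frac{6 i \sqrt{19}}{19}\right)^{3} = \frac{216 i \sqrt{19}}{361}$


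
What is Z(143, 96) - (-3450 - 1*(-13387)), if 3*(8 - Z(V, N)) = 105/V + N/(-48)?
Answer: -4259360/429 ≈ -9928.6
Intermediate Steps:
Z(V, N) = 8 - 35/V + N/144 (Z(V, N) = 8 - (105/V + N/(-48))/3 = 8 - (105/V + N*(-1/48))/3 = 8 - (105/V - N/48)/3 = 8 + (-35/V + N/144) = 8 - 35/V + N/144)
Z(143, 96) - (-3450 - 1*(-13387)) = (8 - 35/143 + (1/144)*96) - (-3450 - 1*(-13387)) = (8 - 35*1/143 + ⅔) - (-3450 + 13387) = (8 - 35/143 + ⅔) - 1*9937 = 3613/429 - 9937 = -4259360/429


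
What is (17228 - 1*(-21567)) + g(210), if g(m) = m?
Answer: 39005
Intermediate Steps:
(17228 - 1*(-21567)) + g(210) = (17228 - 1*(-21567)) + 210 = (17228 + 21567) + 210 = 38795 + 210 = 39005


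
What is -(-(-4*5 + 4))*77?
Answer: -1232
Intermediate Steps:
-(-(-4*5 + 4))*77 = -(-(-20 + 4))*77 = -(-1*(-16))*77 = -16*77 = -1*1232 = -1232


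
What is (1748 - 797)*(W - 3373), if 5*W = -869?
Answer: -16865034/5 ≈ -3.3730e+6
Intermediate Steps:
W = -869/5 (W = (1/5)*(-869) = -869/5 ≈ -173.80)
(1748 - 797)*(W - 3373) = (1748 - 797)*(-869/5 - 3373) = 951*(-17734/5) = -16865034/5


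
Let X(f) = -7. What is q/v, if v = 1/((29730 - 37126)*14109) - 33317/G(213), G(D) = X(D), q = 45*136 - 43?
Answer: 4438951626396/3476634413981 ≈ 1.2768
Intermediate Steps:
q = 6077 (q = 6120 - 43 = 6077)
G(D) = -7
v = 3476634413981/730451148 (v = 1/((29730 - 37126)*14109) - 33317/(-7) = (1/14109)/(-7396) - 33317*(-1/7) = -1/7396*1/14109 + 33317/7 = -1/104350164 + 33317/7 = 3476634413981/730451148 ≈ 4759.6)
q/v = 6077/(3476634413981/730451148) = 6077*(730451148/3476634413981) = 4438951626396/3476634413981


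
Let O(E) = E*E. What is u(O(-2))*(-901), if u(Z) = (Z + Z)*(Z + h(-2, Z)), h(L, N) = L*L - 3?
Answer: -36040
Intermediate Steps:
h(L, N) = -3 + L² (h(L, N) = L² - 3 = -3 + L²)
O(E) = E²
u(Z) = 2*Z*(1 + Z) (u(Z) = (Z + Z)*(Z + (-3 + (-2)²)) = (2*Z)*(Z + (-3 + 4)) = (2*Z)*(Z + 1) = (2*Z)*(1 + Z) = 2*Z*(1 + Z))
u(O(-2))*(-901) = (2*(-2)²*(1 + (-2)²))*(-901) = (2*4*(1 + 4))*(-901) = (2*4*5)*(-901) = 40*(-901) = -36040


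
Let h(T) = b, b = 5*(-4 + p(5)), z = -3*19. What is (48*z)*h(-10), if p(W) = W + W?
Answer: -82080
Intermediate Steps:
z = -57
p(W) = 2*W
b = 30 (b = 5*(-4 + 2*5) = 5*(-4 + 10) = 5*6 = 30)
h(T) = 30
(48*z)*h(-10) = (48*(-57))*30 = -2736*30 = -82080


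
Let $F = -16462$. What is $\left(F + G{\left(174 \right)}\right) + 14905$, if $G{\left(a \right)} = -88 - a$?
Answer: $-1819$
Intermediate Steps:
$\left(F + G{\left(174 \right)}\right) + 14905 = \left(-16462 - 262\right) + 14905 = -16724 + 14905 = -1819$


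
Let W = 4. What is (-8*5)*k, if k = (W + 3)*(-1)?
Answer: 280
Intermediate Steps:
k = -7 (k = (4 + 3)*(-1) = 7*(-1) = -7)
(-8*5)*k = -8*5*(-7) = -40*(-7) = 280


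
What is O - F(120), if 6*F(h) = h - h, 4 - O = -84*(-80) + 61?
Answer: -6777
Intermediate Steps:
O = -6777 (O = 4 - (-84*(-80) + 61) = 4 - (6720 + 61) = 4 - 1*6781 = 4 - 6781 = -6777)
F(h) = 0 (F(h) = (h - h)/6 = (⅙)*0 = 0)
O - F(120) = -6777 - 1*0 = -6777 + 0 = -6777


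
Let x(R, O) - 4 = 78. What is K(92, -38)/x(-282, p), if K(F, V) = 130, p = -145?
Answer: 65/41 ≈ 1.5854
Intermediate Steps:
x(R, O) = 82 (x(R, O) = 4 + 78 = 82)
K(92, -38)/x(-282, p) = 130/82 = 130*(1/82) = 65/41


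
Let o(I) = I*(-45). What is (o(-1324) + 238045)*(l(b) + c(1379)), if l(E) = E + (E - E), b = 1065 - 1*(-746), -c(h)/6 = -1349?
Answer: 2947975625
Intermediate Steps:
c(h) = 8094 (c(h) = -6*(-1349) = 8094)
o(I) = -45*I
b = 1811 (b = 1065 + 746 = 1811)
l(E) = E (l(E) = E + 0 = E)
(o(-1324) + 238045)*(l(b) + c(1379)) = (-45*(-1324) + 238045)*(1811 + 8094) = (59580 + 238045)*9905 = 297625*9905 = 2947975625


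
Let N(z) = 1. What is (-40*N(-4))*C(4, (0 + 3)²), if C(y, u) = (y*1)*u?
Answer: -1440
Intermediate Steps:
C(y, u) = u*y (C(y, u) = y*u = u*y)
(-40*N(-4))*C(4, (0 + 3)²) = (-40*1)*((0 + 3)²*4) = -40*3²*4 = -360*4 = -40*36 = -1440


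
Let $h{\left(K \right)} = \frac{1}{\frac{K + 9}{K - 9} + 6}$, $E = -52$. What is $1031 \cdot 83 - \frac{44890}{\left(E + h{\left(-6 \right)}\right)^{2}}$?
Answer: $\frac{193272424667}{2259009} \approx 85556.0$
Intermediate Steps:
$h{\left(K \right)} = \frac{1}{6 + \frac{9 + K}{-9 + K}}$ ($h{\left(K \right)} = \frac{1}{\frac{9 + K}{-9 + K} + 6} = \frac{1}{6 + \frac{9 + K}{-9 + K}}$)
$1031 \cdot 83 - \frac{44890}{\left(E + h{\left(-6 \right)}\right)^{2}} = 1031 \cdot 83 - \frac{44890}{\left(-52 + \frac{-9 - 6}{-45 + 7 \left(-6\right)}\right)^{2}} = 85573 - \frac{44890}{\left(-52 + \frac{1}{-45 - 42} \left(-15\right)\right)^{2}} = 85573 - \frac{44890}{\left(-52 + \frac{1}{-87} \left(-15\right)\right)^{2}} = 85573 - \frac{44890}{\left(-52 - - \frac{5}{29}\right)^{2}} = 85573 - \frac{44890}{\left(-52 + \frac{5}{29}\right)^{2}} = 85573 - \frac{44890}{\left(- \frac{1503}{29}\right)^{2}} = 85573 - \frac{44890}{\frac{2259009}{841}} = 85573 - \frac{37752490}{2259009} = \frac{193272424667}{2259009}$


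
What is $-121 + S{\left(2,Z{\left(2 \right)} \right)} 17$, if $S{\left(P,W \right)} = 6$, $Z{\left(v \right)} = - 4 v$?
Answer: $-19$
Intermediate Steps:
$-121 + S{\left(2,Z{\left(2 \right)} \right)} 17 = -121 + 6 \cdot 17 = -121 + 102 = -19$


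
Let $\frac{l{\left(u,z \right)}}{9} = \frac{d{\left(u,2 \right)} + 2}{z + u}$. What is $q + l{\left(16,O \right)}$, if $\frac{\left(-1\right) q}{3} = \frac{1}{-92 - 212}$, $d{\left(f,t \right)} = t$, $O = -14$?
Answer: $\frac{5475}{304} \approx 18.01$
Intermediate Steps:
$l{\left(u,z \right)} = \frac{36}{u + z}$ ($l{\left(u,z \right)} = 9 \frac{2 + 2}{z + u} = 9 \frac{4}{u + z} = \frac{36}{u + z}$)
$q = \frac{3}{304}$ ($q = - \frac{3}{-92 - 212} = - \frac{3}{-304} = \left(-3\right) \left(- \frac{1}{304}\right) = \frac{3}{304} \approx 0.0098684$)
$q + l{\left(16,O \right)} = \frac{3}{304} + \frac{36}{16 - 14} = \frac{3}{304} + \frac{36}{2} = \frac{3}{304} + 36 \cdot \frac{1}{2} = \frac{3}{304} + 18 = \frac{5475}{304}$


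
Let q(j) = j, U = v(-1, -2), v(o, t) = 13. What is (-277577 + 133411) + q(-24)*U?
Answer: -144478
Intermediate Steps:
U = 13
(-277577 + 133411) + q(-24)*U = (-277577 + 133411) - 24*13 = -144166 - 312 = -144478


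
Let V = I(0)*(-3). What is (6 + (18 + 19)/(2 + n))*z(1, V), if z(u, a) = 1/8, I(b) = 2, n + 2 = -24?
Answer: 107/192 ≈ 0.55729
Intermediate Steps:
n = -26 (n = -2 - 24 = -26)
V = -6 (V = 2*(-3) = -6)
z(u, a) = ⅛
(6 + (18 + 19)/(2 + n))*z(1, V) = (6 + (18 + 19)/(2 - 26))*(⅛) = (6 + 37/(-24))*(⅛) = (6 + 37*(-1/24))*(⅛) = (6 - 37/24)*(⅛) = (107/24)*(⅛) = 107/192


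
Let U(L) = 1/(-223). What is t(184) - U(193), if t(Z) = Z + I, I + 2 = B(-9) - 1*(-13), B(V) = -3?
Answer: 42817/223 ≈ 192.00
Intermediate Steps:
U(L) = -1/223
I = 8 (I = -2 + (-3 - 1*(-13)) = -2 + (-3 + 13) = -2 + 10 = 8)
t(Z) = 8 + Z (t(Z) = Z + 8 = 8 + Z)
t(184) - U(193) = (8 + 184) - 1*(-1/223) = 192 + 1/223 = 42817/223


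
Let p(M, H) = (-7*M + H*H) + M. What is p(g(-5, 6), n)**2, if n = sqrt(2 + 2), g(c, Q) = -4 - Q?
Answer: 4096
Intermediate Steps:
n = 2 (n = sqrt(4) = 2)
p(M, H) = H**2 - 6*M (p(M, H) = (-7*M + H**2) + M = (H**2 - 7*M) + M = H**2 - 6*M)
p(g(-5, 6), n)**2 = (2**2 - 6*(-4 - 1*6))**2 = (4 - 6*(-4 - 6))**2 = (4 - 6*(-10))**2 = (4 + 60)**2 = 64**2 = 4096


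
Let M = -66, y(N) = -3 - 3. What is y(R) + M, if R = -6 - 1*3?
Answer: -72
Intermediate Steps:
R = -9 (R = -6 - 3 = -9)
y(N) = -6
y(R) + M = -6 - 66 = -72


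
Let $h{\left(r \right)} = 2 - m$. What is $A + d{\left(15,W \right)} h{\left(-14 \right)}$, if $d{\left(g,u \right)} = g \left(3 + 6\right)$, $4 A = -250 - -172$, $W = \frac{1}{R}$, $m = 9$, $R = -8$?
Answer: $- \frac{1929}{2} \approx -964.5$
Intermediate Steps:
$W = - \frac{1}{8}$ ($W = \frac{1}{-8} = - \frac{1}{8} \approx -0.125$)
$A = - \frac{39}{2}$ ($A = \frac{-250 - -172}{4} = \frac{-250 + 172}{4} = \frac{1}{4} \left(-78\right) = - \frac{39}{2} \approx -19.5$)
$d{\left(g,u \right)} = 9 g$ ($d{\left(g,u \right)} = g 9 = 9 g$)
$h{\left(r \right)} = -7$ ($h{\left(r \right)} = 2 - 9 = -7$)
$A + d{\left(15,W \right)} h{\left(-14 \right)} = - \frac{39}{2} + 9 \cdot 15 \left(-7\right) = - \frac{39}{2} + 135 \left(-7\right) = - \frac{39}{2} - 945 = - \frac{1929}{2}$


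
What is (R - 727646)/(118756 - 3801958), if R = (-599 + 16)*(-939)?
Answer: 180209/3683202 ≈ 0.048927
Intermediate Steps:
R = 547437 (R = -583*(-939) = 547437)
(R - 727646)/(118756 - 3801958) = (547437 - 727646)/(118756 - 3801958) = -180209/(-3683202) = -180209*(-1/3683202) = 180209/3683202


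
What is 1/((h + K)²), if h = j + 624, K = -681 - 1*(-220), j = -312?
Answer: 1/22201 ≈ 4.5043e-5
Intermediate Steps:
K = -461 (K = -681 + 220 = -461)
h = 312 (h = -312 + 624 = 312)
1/((h + K)²) = 1/((312 - 461)²) = 1/((-149)²) = 1/22201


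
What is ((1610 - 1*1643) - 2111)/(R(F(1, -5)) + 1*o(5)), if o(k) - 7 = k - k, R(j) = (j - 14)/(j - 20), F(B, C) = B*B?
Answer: -20368/73 ≈ -279.01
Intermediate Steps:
F(B, C) = B²
R(j) = (-14 + j)/(-20 + j)
o(k) = 7 (o(k) = 7 + (k - k) = 7 + 0 = 7)
((1610 - 1*1643) - 2111)/(R(F(1, -5)) + 1*o(5)) = ((1610 - 1*1643) - 2111)/((-14 + 1²)/(-20 + 1²) + 1*7) = ((1610 - 1643) - 2111)/((-14 + 1)/(-20 + 1) + 7) = (-33 - 2111)/(-13/(-19) + 7) = -2144/(-1/19*(-13) + 7) = -2144/(13/19 + 7) = -2144/146/19 = -2144*19/146 = -20368/73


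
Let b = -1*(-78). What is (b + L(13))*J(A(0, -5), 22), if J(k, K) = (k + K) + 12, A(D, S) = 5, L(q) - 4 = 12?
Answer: 3666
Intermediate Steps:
b = 78
L(q) = 16 (L(q) = 4 + 12 = 16)
J(k, K) = 12 + K + k (J(k, K) = (K + k) + 12 = 12 + K + k)
(b + L(13))*J(A(0, -5), 22) = (78 + 16)*(12 + 22 + 5) = 94*39 = 3666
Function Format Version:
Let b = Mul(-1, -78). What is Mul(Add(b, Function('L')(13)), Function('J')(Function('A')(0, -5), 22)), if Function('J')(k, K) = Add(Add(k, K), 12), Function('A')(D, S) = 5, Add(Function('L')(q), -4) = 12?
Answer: 3666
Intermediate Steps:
b = 78
Function('L')(q) = 16 (Function('L')(q) = Add(4, 12) = 16)
Function('J')(k, K) = Add(12, K, k) (Function('J')(k, K) = Add(Add(K, k), 12) = Add(12, K, k))
Mul(Add(b, Function('L')(13)), Function('J')(Function('A')(0, -5), 22)) = Mul(Add(78, 16), Add(12, 22, 5)) = Mul(94, 39) = 3666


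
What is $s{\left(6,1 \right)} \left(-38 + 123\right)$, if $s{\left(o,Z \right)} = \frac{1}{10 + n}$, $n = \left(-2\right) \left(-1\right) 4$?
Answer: $\frac{85}{18} \approx 4.7222$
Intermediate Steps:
$n = 8$ ($n = 2 \cdot 4 = 8$)
$s{\left(o,Z \right)} = \frac{1}{18}$ ($s{\left(o,Z \right)} = \frac{1}{10 + 8} = \frac{1}{18}$)
$s{\left(6,1 \right)} \left(-38 + 123\right) = \frac{-38 + 123}{18} = \frac{1}{18} \cdot 85 = \frac{85}{18}$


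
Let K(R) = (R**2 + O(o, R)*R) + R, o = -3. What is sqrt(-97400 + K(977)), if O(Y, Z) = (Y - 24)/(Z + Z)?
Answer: sqrt(3432370)/2 ≈ 926.33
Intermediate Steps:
O(Y, Z) = (-24 + Y)/(2*Z) (O(Y, Z) = (-24 + Y)/((2*Z)) = (-24 + Y)*(1/(2*Z)) = (-24 + Y)/(2*Z))
K(R) = -27/2 + R + R**2 (K(R) = (R**2 + ((-24 - 3)/(2*R))*R) + R = (R**2 + ((1/2)*(-27)/R)*R) + R = (R**2 + (-27/(2*R))*R) + R = (R**2 - 27/2) + R = (-27/2 + R**2) + R = -27/2 + R + R**2)
sqrt(-97400 + K(977)) = sqrt(-97400 + (-27/2 + 977 + 977**2)) = sqrt(-97400 + (-27/2 + 977 + 954529)) = sqrt(-97400 + 1910985/2) = sqrt(1716185/2) = sqrt(3432370)/2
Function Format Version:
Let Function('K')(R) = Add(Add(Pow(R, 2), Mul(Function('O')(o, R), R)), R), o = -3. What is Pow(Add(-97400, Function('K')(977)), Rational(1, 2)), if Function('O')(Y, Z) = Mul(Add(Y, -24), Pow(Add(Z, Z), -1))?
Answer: Mul(Rational(1, 2), Pow(3432370, Rational(1, 2))) ≈ 926.33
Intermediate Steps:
Function('O')(Y, Z) = Mul(Rational(1, 2), Pow(Z, -1), Add(-24, Y)) (Function('O')(Y, Z) = Mul(Add(-24, Y), Pow(Mul(2, Z), -1)) = Mul(Add(-24, Y), Mul(Rational(1, 2), Pow(Z, -1))) = Mul(Rational(1, 2), Pow(Z, -1), Add(-24, Y)))
Function('K')(R) = Add(Rational(-27, 2), R, Pow(R, 2)) (Function('K')(R) = Add(Add(Pow(R, 2), Mul(Mul(Rational(1, 2), Pow(R, -1), Add(-24, -3)), R)), R) = Add(Add(Pow(R, 2), Mul(Mul(Rational(1, 2), Pow(R, -1), -27), R)), R) = Add(Add(Pow(R, 2), Mul(Mul(Rational(-27, 2), Pow(R, -1)), R)), R) = Add(Add(Pow(R, 2), Rational(-27, 2)), R) = Add(Add(Rational(-27, 2), Pow(R, 2)), R) = Add(Rational(-27, 2), R, Pow(R, 2)))
Pow(Add(-97400, Function('K')(977)), Rational(1, 2)) = Pow(Add(-97400, Add(Rational(-27, 2), 977, Pow(977, 2))), Rational(1, 2)) = Pow(Add(-97400, Add(Rational(-27, 2), 977, 954529)), Rational(1, 2)) = Pow(Add(-97400, Rational(1910985, 2)), Rational(1, 2)) = Pow(Rational(1716185, 2), Rational(1, 2)) = Mul(Rational(1, 2), Pow(3432370, Rational(1, 2)))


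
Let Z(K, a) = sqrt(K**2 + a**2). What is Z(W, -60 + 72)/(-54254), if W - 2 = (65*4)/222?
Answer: -2*sqrt(118633)/3011097 ≈ -0.00022877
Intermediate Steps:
W = 352/111 (W = 2 + (65*4)/222 = 2 + 260*(1/222) = 2 + 130/111 = 352/111 ≈ 3.1712)
Z(W, -60 + 72)/(-54254) = sqrt((352/111)**2 + (-60 + 72)**2)/(-54254) = sqrt(123904/12321 + 12**2)*(-1/54254) = sqrt(123904/12321 + 144)*(-1/54254) = sqrt(1898128/12321)*(-1/54254) = (4*sqrt(118633)/111)*(-1/54254) = -2*sqrt(118633)/3011097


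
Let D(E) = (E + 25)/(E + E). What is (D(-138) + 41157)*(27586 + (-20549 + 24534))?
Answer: 358629038095/276 ≈ 1.2994e+9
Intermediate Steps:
D(E) = (25 + E)/(2*E) (D(E) = (25 + E)/((2*E)) = (25 + E)*(1/(2*E)) = (25 + E)/(2*E))
(D(-138) + 41157)*(27586 + (-20549 + 24534)) = ((½)*(25 - 138)/(-138) + 41157)*(27586 + (-20549 + 24534)) = ((½)*(-1/138)*(-113) + 41157)*(27586 + 3985) = (113/276 + 41157)*31571 = (11359445/276)*31571 = 358629038095/276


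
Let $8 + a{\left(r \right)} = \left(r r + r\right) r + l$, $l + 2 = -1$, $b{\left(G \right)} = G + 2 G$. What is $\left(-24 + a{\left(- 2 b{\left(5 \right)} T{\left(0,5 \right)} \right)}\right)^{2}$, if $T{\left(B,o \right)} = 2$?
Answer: $45128629225$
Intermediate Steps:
$b{\left(G \right)} = 3 G$
$l = -3$ ($l = -2 - 1 = -3$)
$a{\left(r \right)} = -11 + r \left(r + r^{2}\right)$ ($a{\left(r \right)} = -8 + \left(\left(r r + r\right) r - 3\right) = -8 + \left(\left(r^{2} + r\right) r - 3\right) = -8 + \left(\left(r + r^{2}\right) r - 3\right) = -8 + \left(r \left(r + r^{2}\right) - 3\right) = -8 + \left(-3 + r \left(r + r^{2}\right)\right) = -11 + r \left(r + r^{2}\right)$)
$\left(-24 + a{\left(- 2 b{\left(5 \right)} T{\left(0,5 \right)} \right)}\right)^{2} = \left(-24 + \left(-11 + \left(- 2 \cdot 3 \cdot 5 \cdot 2\right)^{2} + \left(- 2 \cdot 3 \cdot 5 \cdot 2\right)^{3}\right)\right)^{2} = \left(-24 + \left(-11 + \left(\left(-2\right) 15 \cdot 2\right)^{2} + \left(\left(-2\right) 15 \cdot 2\right)^{3}\right)\right)^{2} = \left(-24 + \left(-11 + \left(\left(-30\right) 2\right)^{2} + \left(\left(-30\right) 2\right)^{3}\right)\right)^{2} = \left(-24 + \left(-11 + \left(-60\right)^{2} + \left(-60\right)^{3}\right)\right)^{2} = \left(-24 - 212411\right)^{2} = \left(-212435\right)^{2} = 45128629225$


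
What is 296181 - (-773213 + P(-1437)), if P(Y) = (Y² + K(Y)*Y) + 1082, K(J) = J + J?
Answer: -5126595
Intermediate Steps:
K(J) = 2*J
P(Y) = 1082 + 3*Y² (P(Y) = (Y² + (2*Y)*Y) + 1082 = (Y² + 2*Y²) + 1082 = 3*Y² + 1082 = 1082 + 3*Y²)
296181 - (-773213 + P(-1437)) = 296181 - (-773213 + (1082 + 3*(-1437)²)) = 296181 - (-773213 + (1082 + 3*2064969)) = 296181 - (-773213 + (1082 + 6194907)) = 296181 - (-773213 + 6195989) = 296181 - 1*5422776 = 296181 - 5422776 = -5126595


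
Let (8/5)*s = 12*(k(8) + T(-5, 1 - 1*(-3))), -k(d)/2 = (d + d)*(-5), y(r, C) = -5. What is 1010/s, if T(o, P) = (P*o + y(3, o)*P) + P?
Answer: 101/93 ≈ 1.0860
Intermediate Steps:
k(d) = 20*d (k(d) = -2*(d + d)*(-5) = -2*2*d*(-5) = -(-20)*d = 20*d)
T(o, P) = -4*P + P*o (T(o, P) = (P*o - 5*P) + P = (-5*P + P*o) + P = -4*P + P*o)
s = 930 (s = 5*(12*(20*8 + (1 - 1*(-3))*(-4 - 5)))/8 = 5*(12*(160 + (1 + 3)*(-9)))/8 = 5*(12*(160 + 4*(-9)))/8 = 5*(12*(160 - 36))/8 = 5*(12*124)/8 = (5/8)*1488 = 930)
1010/s = 1010/930 = 1010*(1/930) = 101/93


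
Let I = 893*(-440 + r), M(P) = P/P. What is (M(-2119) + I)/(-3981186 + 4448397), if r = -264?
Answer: -209557/155737 ≈ -1.3456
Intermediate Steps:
M(P) = 1
I = -628672 (I = 893*(-440 - 264) = 893*(-704) = -628672)
(M(-2119) + I)/(-3981186 + 4448397) = (1 - 628672)/(-3981186 + 4448397) = -628671/467211 = -628671*1/467211 = -209557/155737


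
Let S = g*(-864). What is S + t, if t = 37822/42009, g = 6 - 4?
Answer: -72553730/42009 ≈ -1727.1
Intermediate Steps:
g = 2
t = 37822/42009 (t = 37822*(1/42009) = 37822/42009 ≈ 0.90033)
S = -1728 (S = 2*(-864) = -1728)
S + t = -1728 + 37822/42009 = -72553730/42009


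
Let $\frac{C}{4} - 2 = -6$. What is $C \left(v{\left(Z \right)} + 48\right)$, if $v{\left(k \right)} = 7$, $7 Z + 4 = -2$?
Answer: $-880$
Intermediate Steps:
$Z = - \frac{6}{7}$ ($Z = - \frac{4}{7} + \frac{1}{7} \left(-2\right) = - \frac{4}{7} - \frac{2}{7} = - \frac{6}{7} \approx -0.85714$)
$C = -16$ ($C = 8 + 4 \left(-6\right) = 8 - 24 = -16$)
$C \left(v{\left(Z \right)} + 48\right) = - 16 \left(7 + 48\right) = \left(-16\right) 55 = -880$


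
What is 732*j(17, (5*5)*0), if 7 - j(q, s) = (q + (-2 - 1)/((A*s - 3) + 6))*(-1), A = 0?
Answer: 16836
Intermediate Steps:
j(q, s) = 6 + q (j(q, s) = 7 - (q + (-2 - 1)/((0*s - 3) + 6))*(-1) = 7 - (q - 3/((0 - 3) + 6))*(-1) = 7 - (q - 3/(-3 + 6))*(-1) = 7 - (q - 3/3)*(-1) = 7 - (q - 3*⅓)*(-1) = 7 - (q - 1)*(-1) = 7 - (-1 + q)*(-1) = 7 - (1 - q) = 7 + (-1 + q) = 6 + q)
732*j(17, (5*5)*0) = 732*(6 + 17) = 732*23 = 16836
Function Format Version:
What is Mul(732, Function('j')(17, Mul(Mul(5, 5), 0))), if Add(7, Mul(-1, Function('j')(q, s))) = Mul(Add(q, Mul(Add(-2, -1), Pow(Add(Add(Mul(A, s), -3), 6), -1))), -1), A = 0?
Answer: 16836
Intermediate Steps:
Function('j')(q, s) = Add(6, q) (Function('j')(q, s) = Add(7, Mul(-1, Mul(Add(q, Mul(Add(-2, -1), Pow(Add(Add(Mul(0, s), -3), 6), -1))), -1))) = Add(7, Mul(-1, Mul(Add(q, Mul(-3, Pow(Add(Add(0, -3), 6), -1))), -1))) = Add(7, Mul(-1, Mul(Add(q, Mul(-3, Pow(Add(-3, 6), -1))), -1))) = Add(7, Mul(-1, Mul(Add(q, Mul(-3, Pow(3, -1))), -1))) = Add(7, Mul(-1, Mul(Add(q, Mul(-3, Rational(1, 3))), -1))) = Add(7, Mul(-1, Mul(Add(q, -1), -1))) = Add(7, Mul(-1, Mul(Add(-1, q), -1))) = Add(7, Mul(-1, Add(1, Mul(-1, q)))) = Add(7, Add(-1, q)) = Add(6, q))
Mul(732, Function('j')(17, Mul(Mul(5, 5), 0))) = Mul(732, Add(6, 17)) = Mul(732, 23) = 16836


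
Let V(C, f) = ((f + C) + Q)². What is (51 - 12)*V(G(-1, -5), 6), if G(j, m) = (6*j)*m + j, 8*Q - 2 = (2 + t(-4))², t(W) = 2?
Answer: 865839/16 ≈ 54115.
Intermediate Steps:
Q = 9/4 (Q = ¼ + (2 + 2)²/8 = ¼ + (⅛)*4² = ¼ + (⅛)*16 = ¼ + 2 = 9/4 ≈ 2.2500)
G(j, m) = j + 6*j*m (G(j, m) = 6*j*m + j = j + 6*j*m)
V(C, f) = (9/4 + C + f)² (V(C, f) = ((f + C) + 9/4)² = ((C + f) + 9/4)² = (9/4 + C + f)²)
(51 - 12)*V(G(-1, -5), 6) = (51 - 12)*((9 + 4*(-(1 + 6*(-5))) + 4*6)²/16) = 39*((9 + 4*(-(1 - 30)) + 24)²/16) = 39*((9 + 4*(-1*(-29)) + 24)²/16) = 39*((9 + 4*29 + 24)²/16) = 39*((9 + 116 + 24)²/16) = 39*((1/16)*149²) = 39*((1/16)*22201) = 39*(22201/16) = 865839/16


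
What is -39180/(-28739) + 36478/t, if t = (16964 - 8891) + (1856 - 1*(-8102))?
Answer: 134984294/39860993 ≈ 3.3864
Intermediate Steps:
t = 18031 (t = 8073 + (1856 + 8102) = 8073 + 9958 = 18031)
-39180/(-28739) + 36478/t = -39180/(-28739) + 36478/18031 = -39180*(-1/28739) + 36478*(1/18031) = 39180/28739 + 2806/1387 = 134984294/39860993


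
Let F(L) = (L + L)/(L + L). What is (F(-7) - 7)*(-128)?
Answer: 768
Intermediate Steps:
F(L) = 1 (F(L) = (2*L)/((2*L)) = (2*L)*(1/(2*L)) = 1)
(F(-7) - 7)*(-128) = (1 - 7)*(-128) = -6*(-128) = 768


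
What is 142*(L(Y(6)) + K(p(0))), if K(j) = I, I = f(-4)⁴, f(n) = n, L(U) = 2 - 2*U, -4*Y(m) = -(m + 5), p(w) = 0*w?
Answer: 35855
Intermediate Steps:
p(w) = 0
Y(m) = 5/4 + m/4 (Y(m) = -(-1)*(m + 5)/4 = -(-1)*(5 + m)/4 = -(-5 - m)/4 = 5/4 + m/4)
I = 256 (I = (-4)⁴ = 256)
K(j) = 256
142*(L(Y(6)) + K(p(0))) = 142*((2 - 2*(5/4 + (¼)*6)) + 256) = 142*((2 - 2*(5/4 + 3/2)) + 256) = 142*((2 - 2*11/4) + 256) = 142*((2 - 11/2) + 256) = 142*(-7/2 + 256) = 142*(505/2) = 35855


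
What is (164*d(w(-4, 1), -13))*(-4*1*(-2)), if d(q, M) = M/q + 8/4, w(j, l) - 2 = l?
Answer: -9184/3 ≈ -3061.3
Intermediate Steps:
w(j, l) = 2 + l
d(q, M) = 2 + M/q (d(q, M) = M/q + 8*(¼) = M/q + 2 = 2 + M/q)
(164*d(w(-4, 1), -13))*(-4*1*(-2)) = (164*(2 - 13/(2 + 1)))*(-4*1*(-2)) = (164*(2 - 13/3))*(-4*(-2)) = (164*(2 - 13*⅓))*8 = (164*(2 - 13/3))*8 = (164*(-7/3))*8 = -1148/3*8 = -9184/3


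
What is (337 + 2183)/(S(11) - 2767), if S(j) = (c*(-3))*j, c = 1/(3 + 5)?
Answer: -2880/3167 ≈ -0.90938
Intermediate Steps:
c = ⅛ (c = 1/8 = ⅛ ≈ 0.12500)
S(j) = -3*j/8 (S(j) = ((⅛)*(-3))*j = -3*j/8)
(337 + 2183)/(S(11) - 2767) = (337 + 2183)/(-3/8*11 - 2767) = 2520/(-33/8 - 2767) = 2520/(-22169/8) = 2520*(-8/22169) = -2880/3167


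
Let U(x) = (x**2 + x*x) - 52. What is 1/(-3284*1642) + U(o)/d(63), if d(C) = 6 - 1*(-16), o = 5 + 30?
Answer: 587763751/5392328 ≈ 109.00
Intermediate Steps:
o = 35
U(x) = -52 + 2*x**2 (U(x) = (x**2 + x**2) - 52 = 2*x**2 - 52 = -52 + 2*x**2)
d(C) = 22 (d(C) = 6 + 16 = 22)
1/(-3284*1642) + U(o)/d(63) = 1/(-3284*1642) + (-52 + 2*35**2)/22 = -1/3284*1/1642 + (-52 + 2*1225)*(1/22) = -1/5392328 + (-52 + 2450)*(1/22) = -1/5392328 + 2398*(1/22) = -1/5392328 + 109 = 587763751/5392328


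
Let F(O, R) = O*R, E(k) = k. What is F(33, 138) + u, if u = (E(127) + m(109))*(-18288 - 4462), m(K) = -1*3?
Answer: -2816446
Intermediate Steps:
m(K) = -3
u = -2821000 (u = (127 - 3)*(-18288 - 4462) = 124*(-22750) = -2821000)
F(33, 138) + u = 33*138 - 2821000 = 4554 - 2821000 = -2816446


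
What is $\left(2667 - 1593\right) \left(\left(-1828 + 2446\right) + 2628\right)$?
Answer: $3486204$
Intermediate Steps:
$\left(2667 - 1593\right) \left(\left(-1828 + 2446\right) + 2628\right) = 1074 \left(618 + 2628\right) = 1074 \cdot 3246 = 3486204$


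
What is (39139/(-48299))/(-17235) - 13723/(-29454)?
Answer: 3808211498567/8172829795770 ≈ 0.46596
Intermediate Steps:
(39139/(-48299))/(-17235) - 13723/(-29454) = (39139*(-1/48299))*(-1/17235) - 13723*(-1/29454) = -39139/48299*(-1/17235) + 13723/29454 = 39139/832433265 + 13723/29454 = 3808211498567/8172829795770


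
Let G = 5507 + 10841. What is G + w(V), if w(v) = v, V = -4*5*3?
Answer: 16288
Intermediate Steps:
V = -60 (V = -20*3 = -60)
G = 16348
G + w(V) = 16348 - 60 = 16288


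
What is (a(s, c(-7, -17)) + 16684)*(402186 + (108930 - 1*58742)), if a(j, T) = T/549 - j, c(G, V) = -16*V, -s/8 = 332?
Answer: 4803276370568/549 ≈ 8.7491e+9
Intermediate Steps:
s = -2656 (s = -8*332 = -2656)
a(j, T) = -j + T/549 (a(j, T) = T*(1/549) - j = T/549 - j = -j + T/549)
(a(s, c(-7, -17)) + 16684)*(402186 + (108930 - 1*58742)) = ((-1*(-2656) + (-16*(-17))/549) + 16684)*(402186 + (108930 - 1*58742)) = ((2656 + (1/549)*272) + 16684)*(402186 + (108930 - 58742)) = ((2656 + 272/549) + 16684)*(402186 + 50188) = (1458416/549 + 16684)*452374 = (10617932/549)*452374 = 4803276370568/549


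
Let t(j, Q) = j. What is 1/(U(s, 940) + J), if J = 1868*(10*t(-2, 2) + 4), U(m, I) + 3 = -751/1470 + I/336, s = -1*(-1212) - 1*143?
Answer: -980/29290939 ≈ -3.3457e-5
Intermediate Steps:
s = 1069 (s = 1212 - 143 = 1069)
U(m, I) = -5161/1470 + I/336 (U(m, I) = -3 + (-751/1470 + I/336) = -5161/1470 + I/336)
J = -29888 (J = 1868*(10*(-2) + 4) = 1868*(-20 + 4) = 1868*(-16) = -29888)
1/(U(s, 940) + J) = 1/((-5161/1470 + (1/336)*940) - 29888) = 1/((-5161/1470 + 235/84) - 29888) = 1/(-699/980 - 29888) = 1/(-29290939/980) = -980/29290939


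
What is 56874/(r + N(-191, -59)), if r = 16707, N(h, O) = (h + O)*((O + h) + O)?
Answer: 18958/31319 ≈ 0.60532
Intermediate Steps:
N(h, O) = (O + h)*(h + 2*O)
56874/(r + N(-191, -59)) = 56874/(16707 + ((-191)**2 + 2*(-59)**2 + 3*(-59)*(-191))) = 56874/(16707 + (36481 + 2*3481 + 33807)) = 56874/(16707 + (36481 + 6962 + 33807)) = 56874/(16707 + 77250) = 56874/93957 = 56874*(1/93957) = 18958/31319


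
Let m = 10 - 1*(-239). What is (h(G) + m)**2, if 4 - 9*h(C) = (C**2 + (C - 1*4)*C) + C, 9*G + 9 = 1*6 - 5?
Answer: 32942613001/531441 ≈ 61987.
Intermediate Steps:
G = -8/9 (G = -1 + (1*6 - 5)/9 = -1 + (6 - 5)/9 = -1 + (1/9)*1 = -1 + 1/9 = -8/9 ≈ -0.88889)
m = 249 (m = 10 + 239 = 249)
h(C) = 4/9 - C/9 - C**2/9 - C*(-4 + C)/9 (h(C) = 4/9 - ((C**2 + (C - 1*4)*C) + C)/9 = 4/9 - ((C**2 + (C - 4)*C) + C)/9 = 4/9 - ((C**2 + (-4 + C)*C) + C)/9 = 4/9 - ((C**2 + C*(-4 + C)) + C)/9 = 4/9 - (C + C**2 + C*(-4 + C))/9 = 4/9 + (-C/9 - C**2/9 - C*(-4 + C)/9) = 4/9 - C/9 - C**2/9 - C*(-4 + C)/9)
(h(G) + m)**2 = ((4/9 - 2*(-8/9)**2/9 + (1/3)*(-8/9)) + 249)**2 = ((4/9 - 2/9*64/81 - 8/27) + 249)**2 = ((4/9 - 128/729 - 8/27) + 249)**2 = (-20/729 + 249)**2 = (181501/729)**2 = 32942613001/531441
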